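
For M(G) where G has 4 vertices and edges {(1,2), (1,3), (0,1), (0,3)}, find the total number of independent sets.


An independent set in a graphic matroid is an acyclic edge subset.
G has 4 vertices and 4 edges.
Enumerate all 2^4 = 16 subsets, checking for acyclicity.
Total independent sets = 14.

14


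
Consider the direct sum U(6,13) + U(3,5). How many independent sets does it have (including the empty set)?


For a direct sum, |I(M1+M2)| = |I(M1)| * |I(M2)|.
|I(U(6,13))| = sum C(13,k) for k=0..6 = 4096.
|I(U(3,5))| = sum C(5,k) for k=0..3 = 26.
Total = 4096 * 26 = 106496.

106496


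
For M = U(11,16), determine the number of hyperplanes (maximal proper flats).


Hyperplanes of U(11,16) are flats of rank 10.
In a uniform matroid, these are exactly the (10)-element subsets.
Count = (16 choose 10) = 8008.

8008


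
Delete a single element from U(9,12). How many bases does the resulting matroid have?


Deleting e from U(9,12) gives U(9,11) since n > r.
Bases of U(9,11) = (11 choose 9) = 55.

55


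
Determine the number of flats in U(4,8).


Flats of U(4,8): every subset of size < 4 is a flat, plus E itself.
Count = C(8,0) + C(8,1) + C(8,2) + C(8,3) + 1
     = 1 + 8 + 28 + 56 + 1
     = 94.

94


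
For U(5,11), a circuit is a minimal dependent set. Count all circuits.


In U(5,11), circuits are the (6)-element subsets.
Any set of 6 elements is dependent, and removing any one element gives
an independent set of size 5, so it is a minimal dependent set.
Number of circuits = C(11,6) = 11! / (6! * 5!) = 462.

462


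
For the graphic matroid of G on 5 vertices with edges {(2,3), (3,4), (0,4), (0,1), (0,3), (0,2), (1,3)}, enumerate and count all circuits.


A circuit in a graphic matroid = edge set of a simple cycle.
G has 5 vertices and 7 edges.
Enumerating all minimal edge subsets forming cycles...
Total circuits found: 6.

6


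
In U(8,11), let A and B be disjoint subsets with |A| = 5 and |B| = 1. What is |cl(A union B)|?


|A union B| = 5 + 1 = 6 (disjoint).
In U(8,11), cl(S) = S if |S| < 8, else cl(S) = E.
Since 6 < 8, cl(A union B) = A union B.
|cl(A union B)| = 6.

6


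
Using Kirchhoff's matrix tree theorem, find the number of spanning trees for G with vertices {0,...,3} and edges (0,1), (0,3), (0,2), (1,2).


By Kirchhoff's matrix tree theorem, the number of spanning trees equals
the determinant of any cofactor of the Laplacian matrix L.
G has 4 vertices and 4 edges.
Computing the (3 x 3) cofactor determinant gives 3.

3


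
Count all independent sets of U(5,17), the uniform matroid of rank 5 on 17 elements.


Independent sets of U(5,17) are all subsets of size <= 5.
Count = (17 choose 0) + (17 choose 1) + (17 choose 2) + (17 choose 3) + (17 choose 4) + (17 choose 5)
     = 1 + 17 + 136 + 680 + 2380 + 6188
     = 9402.

9402


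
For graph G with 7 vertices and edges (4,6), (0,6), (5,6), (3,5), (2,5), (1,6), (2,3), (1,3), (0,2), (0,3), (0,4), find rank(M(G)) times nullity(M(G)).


r(M) = |V| - c = 7 - 1 = 6.
nullity = |E| - r(M) = 11 - 6 = 5.
Product = 6 * 5 = 30.

30


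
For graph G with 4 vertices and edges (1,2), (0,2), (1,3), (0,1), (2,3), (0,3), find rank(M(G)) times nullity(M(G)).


r(M) = |V| - c = 4 - 1 = 3.
nullity = |E| - r(M) = 6 - 3 = 3.
Product = 3 * 3 = 9.

9


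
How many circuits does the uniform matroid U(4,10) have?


In U(4,10), circuits are the (5)-element subsets.
Any set of 5 elements is dependent, and removing any one element gives
an independent set of size 4, so it is a minimal dependent set.
Number of circuits = C(10,5) = 252.

252


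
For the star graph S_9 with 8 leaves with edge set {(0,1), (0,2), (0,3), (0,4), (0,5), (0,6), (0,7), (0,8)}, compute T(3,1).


A star on 9 vertices is a tree with 8 edges.
T(x,y) = x^(8) for any tree.
T(3,1) = 3^8 = 6561.

6561


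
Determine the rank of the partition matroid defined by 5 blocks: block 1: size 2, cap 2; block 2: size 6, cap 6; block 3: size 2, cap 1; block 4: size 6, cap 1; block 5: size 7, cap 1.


Rank of a partition matroid = sum of min(|Si|, ci) for each block.
= min(2,2) + min(6,6) + min(2,1) + min(6,1) + min(7,1)
= 2 + 6 + 1 + 1 + 1
= 11.

11


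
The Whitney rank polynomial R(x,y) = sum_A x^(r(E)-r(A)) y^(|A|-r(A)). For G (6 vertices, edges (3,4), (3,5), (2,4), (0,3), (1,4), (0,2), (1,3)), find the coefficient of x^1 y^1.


R(x,y) = sum over A in 2^E of x^(r(E)-r(A)) * y^(|A|-r(A)).
G has 6 vertices, 7 edges. r(E) = 5.
Enumerate all 2^7 = 128 subsets.
Count subsets with r(E)-r(A)=1 and |A|-r(A)=1: 10.

10


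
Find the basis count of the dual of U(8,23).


The dual of U(r,n) is U(n-r, n) = U(15,23).
Bases of U(15,23) are all (15)-element subsets.
|B(M*)| = C(23,15) = 490314.

490314


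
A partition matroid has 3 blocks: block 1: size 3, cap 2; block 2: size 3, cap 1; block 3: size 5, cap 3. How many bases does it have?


A basis picks exactly ci elements from block i.
Number of bases = product of C(|Si|, ci).
= C(3,2) * C(3,1) * C(5,3)
= 3 * 3 * 10
= 90.

90


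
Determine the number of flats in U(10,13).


Flats of U(10,13): every subset of size < 10 is a flat, plus E itself.
Count = C(13,0) + C(13,1) + C(13,2) + C(13,3) + C(13,4) + C(13,5) + C(13,6) + C(13,7) + C(13,8) + C(13,9) + 1
     = 1 + 13 + 78 + 286 + 715 + 1287 + 1716 + 1716 + 1287 + 715 + 1
     = 7815.

7815


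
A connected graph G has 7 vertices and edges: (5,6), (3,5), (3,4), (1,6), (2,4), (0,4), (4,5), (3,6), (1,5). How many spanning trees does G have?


By Kirchhoff's matrix tree theorem, the number of spanning trees equals
the determinant of any cofactor of the Laplacian matrix L.
G has 7 vertices and 9 edges.
Computing the (6 x 6) cofactor determinant gives 21.

21


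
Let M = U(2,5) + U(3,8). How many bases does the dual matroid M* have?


(M1+M2)* = M1* + M2*.
M1* = U(3,5), bases: C(5,3) = 10.
M2* = U(5,8), bases: C(8,5) = 56.
|B(M*)| = 10 * 56 = 560.

560


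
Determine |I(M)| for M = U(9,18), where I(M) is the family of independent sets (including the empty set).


Independent sets of U(9,18) are all subsets of size <= 9.
Count = C(18,0) + C(18,1) + C(18,2) + C(18,3) + C(18,4) + C(18,5) + C(18,6) + C(18,7) + C(18,8) + C(18,9)
     = 1 + 18 + 153 + 816 + 3060 + 8568 + 18564 + 31824 + 43758 + 48620
     = 155382.

155382


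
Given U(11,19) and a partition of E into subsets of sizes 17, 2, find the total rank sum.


r(Ai) = min(|Ai|, 11) for each part.
Sum = min(17,11) + min(2,11)
    = 11 + 2
    = 13.

13


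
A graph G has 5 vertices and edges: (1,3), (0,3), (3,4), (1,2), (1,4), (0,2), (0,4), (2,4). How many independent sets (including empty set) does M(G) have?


An independent set in a graphic matroid is an acyclic edge subset.
G has 5 vertices and 8 edges.
Enumerate all 2^8 = 256 subsets, checking for acyclicity.
Total independent sets = 134.

134


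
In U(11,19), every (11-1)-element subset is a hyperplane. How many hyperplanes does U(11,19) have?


Hyperplanes of U(11,19) are flats of rank 10.
In a uniform matroid, these are exactly the (10)-element subsets.
Count = C(19,10) = 19! / (10! * 9!) = 92378.

92378


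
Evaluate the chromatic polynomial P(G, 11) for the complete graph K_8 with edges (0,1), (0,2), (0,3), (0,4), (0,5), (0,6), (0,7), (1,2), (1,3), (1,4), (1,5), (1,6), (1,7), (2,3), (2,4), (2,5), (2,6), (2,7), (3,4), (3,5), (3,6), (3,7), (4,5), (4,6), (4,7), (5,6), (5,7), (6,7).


P(K_8, k) = k(k-1)(k-2)...(k-7).
P(11) = (11) * (10) * (9) * (8) * (7) * (6) * (5) * (4) = 6652800.

6652800


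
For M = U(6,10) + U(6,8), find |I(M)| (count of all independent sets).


For a direct sum, |I(M1+M2)| = |I(M1)| * |I(M2)|.
|I(U(6,10))| = sum C(10,k) for k=0..6 = 848.
|I(U(6,8))| = sum C(8,k) for k=0..6 = 247.
Total = 848 * 247 = 209456.

209456


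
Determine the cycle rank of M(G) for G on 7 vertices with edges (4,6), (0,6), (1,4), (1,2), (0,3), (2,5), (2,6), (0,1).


Cycle rank (nullity) = |E| - r(M) = |E| - (|V| - c).
|E| = 8, |V| = 7, c = 1.
Nullity = 8 - (7 - 1) = 8 - 6 = 2.

2


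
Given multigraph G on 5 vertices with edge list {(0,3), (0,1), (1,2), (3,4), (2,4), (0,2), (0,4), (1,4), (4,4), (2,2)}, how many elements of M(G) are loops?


In a graphic matroid, a loop is a self-loop edge (u,u) with rank 0.
Examining all 10 edges for self-loops...
Self-loops found: (4,4), (2,2)
Number of loops = 2.

2


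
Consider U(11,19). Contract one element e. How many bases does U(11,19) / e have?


Contracting e from U(11,19) gives U(10,18).
Bases of U(10,18) = C(18,10) = 43758.

43758


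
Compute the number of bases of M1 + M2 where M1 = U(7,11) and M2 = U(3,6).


Bases of a direct sum M1 + M2: |B| = |B(M1)| * |B(M2)|.
|B(U(7,11))| = C(11,7) = 330.
|B(U(3,6))| = C(6,3) = 20.
Total bases = 330 * 20 = 6600.

6600


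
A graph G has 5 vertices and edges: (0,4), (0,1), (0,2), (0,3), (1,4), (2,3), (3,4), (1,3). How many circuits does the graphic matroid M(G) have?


A circuit in a graphic matroid = edge set of a simple cycle.
G has 5 vertices and 8 edges.
Enumerating all minimal edge subsets forming cycles...
Total circuits found: 12.

12


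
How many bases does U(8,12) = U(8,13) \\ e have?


Deleting e from U(8,13) gives U(8,12) since n > r.
Bases of U(8,12) = C(12,8) = 495.

495


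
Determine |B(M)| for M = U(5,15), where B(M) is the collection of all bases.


Bases of U(5,15) are all 5-element subsets of the 15-element ground set.
Number of bases = C(15,5).
C(15,5) = 3003.

3003


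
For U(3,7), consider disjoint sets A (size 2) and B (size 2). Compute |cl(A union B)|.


|A union B| = 2 + 2 = 4 (disjoint).
In U(3,7), cl(S) = S if |S| < 3, else cl(S) = E.
Since 4 >= 3, cl(A union B) = E.
|cl(A union B)| = 7.

7


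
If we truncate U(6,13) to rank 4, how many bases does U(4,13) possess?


Truncating U(6,13) to rank 4 gives U(4,13).
Bases of U(4,13) are all 4-element subsets of 13 elements.
Number of bases = (13 choose 4) = 715.

715


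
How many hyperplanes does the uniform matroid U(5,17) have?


Hyperplanes of U(5,17) are flats of rank 4.
In a uniform matroid, these are exactly the (4)-element subsets.
Count = C(17,4) = 17! / (4! * 13!) = 2380.

2380


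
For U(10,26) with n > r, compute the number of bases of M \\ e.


Deleting e from U(10,26) gives U(10,25) since n > r.
Bases of U(10,25) = C(25,10) = 3268760.

3268760


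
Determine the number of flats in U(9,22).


Flats of U(9,22): every subset of size < 9 is a flat, plus E itself.
Count = C(22,0) + C(22,1) + C(22,2) + C(22,3) + C(22,4) + C(22,5) + C(22,6) + C(22,7) + C(22,8) + 1
     = 1 + 22 + 231 + 1540 + 7315 + 26334 + 74613 + 170544 + 319770 + 1
     = 600371.

600371


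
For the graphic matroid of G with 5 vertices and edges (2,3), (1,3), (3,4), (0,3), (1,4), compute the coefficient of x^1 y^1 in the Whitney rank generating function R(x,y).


R(x,y) = sum over A in 2^E of x^(r(E)-r(A)) * y^(|A|-r(A)).
G has 5 vertices, 5 edges. r(E) = 4.
Enumerate all 2^5 = 32 subsets.
Count subsets with r(E)-r(A)=1 and |A|-r(A)=1: 2.

2


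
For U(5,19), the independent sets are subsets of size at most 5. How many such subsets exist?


Independent sets of U(5,19) are all subsets of size <= 5.
Count = C(19,0) + C(19,1) + C(19,2) + C(19,3) + C(19,4) + C(19,5)
     = 1 + 19 + 171 + 969 + 3876 + 11628
     = 16664.

16664


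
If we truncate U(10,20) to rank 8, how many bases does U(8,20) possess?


Truncating U(10,20) to rank 8 gives U(8,20).
Bases of U(8,20) are all 8-element subsets of 20 elements.
Number of bases = C(20,8) = 125970.

125970


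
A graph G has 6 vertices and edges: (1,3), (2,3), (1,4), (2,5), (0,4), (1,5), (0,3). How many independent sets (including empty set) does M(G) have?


An independent set in a graphic matroid is an acyclic edge subset.
G has 6 vertices and 7 edges.
Enumerate all 2^7 = 128 subsets, checking for acyclicity.
Total independent sets = 112.

112


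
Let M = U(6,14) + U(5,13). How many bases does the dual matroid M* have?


(M1+M2)* = M1* + M2*.
M1* = U(8,14), bases: C(14,8) = 3003.
M2* = U(8,13), bases: C(13,8) = 1287.
|B(M*)| = 3003 * 1287 = 3864861.

3864861


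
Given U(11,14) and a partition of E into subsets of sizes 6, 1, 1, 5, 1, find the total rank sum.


r(Ai) = min(|Ai|, 11) for each part.
Sum = min(6,11) + min(1,11) + min(1,11) + min(5,11) + min(1,11)
    = 6 + 1 + 1 + 5 + 1
    = 14.

14


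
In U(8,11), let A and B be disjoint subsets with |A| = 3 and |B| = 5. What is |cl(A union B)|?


|A union B| = 3 + 5 = 8 (disjoint).
In U(8,11), cl(S) = S if |S| < 8, else cl(S) = E.
Since 8 >= 8, cl(A union B) = E.
|cl(A union B)| = 11.

11


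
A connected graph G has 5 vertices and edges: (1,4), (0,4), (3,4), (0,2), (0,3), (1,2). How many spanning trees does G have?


By Kirchhoff's matrix tree theorem, the number of spanning trees equals
the determinant of any cofactor of the Laplacian matrix L.
G has 5 vertices and 6 edges.
Computing the (4 x 4) cofactor determinant gives 11.

11


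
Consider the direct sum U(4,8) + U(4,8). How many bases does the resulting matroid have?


Bases of a direct sum M1 + M2: |B| = |B(M1)| * |B(M2)|.
|B(U(4,8))| = C(8,4) = 70.
|B(U(4,8))| = C(8,4) = 70.
Total bases = 70 * 70 = 4900.

4900


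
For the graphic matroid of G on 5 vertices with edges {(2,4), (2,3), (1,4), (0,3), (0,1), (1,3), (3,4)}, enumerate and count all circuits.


A circuit in a graphic matroid = edge set of a simple cycle.
G has 5 vertices and 7 edges.
Enumerating all minimal edge subsets forming cycles...
Total circuits found: 6.

6


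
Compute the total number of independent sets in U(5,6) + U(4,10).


For a direct sum, |I(M1+M2)| = |I(M1)| * |I(M2)|.
|I(U(5,6))| = sum C(6,k) for k=0..5 = 63.
|I(U(4,10))| = sum C(10,k) for k=0..4 = 386.
Total = 63 * 386 = 24318.

24318


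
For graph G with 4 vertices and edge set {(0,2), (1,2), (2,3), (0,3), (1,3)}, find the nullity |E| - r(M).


Cycle rank (nullity) = |E| - r(M) = |E| - (|V| - c).
|E| = 5, |V| = 4, c = 1.
Nullity = 5 - (4 - 1) = 5 - 3 = 2.

2


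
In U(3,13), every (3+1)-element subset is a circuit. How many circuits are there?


In U(3,13), circuits are the (4)-element subsets.
Any set of 4 elements is dependent, and removing any one element gives
an independent set of size 3, so it is a minimal dependent set.
Number of circuits = C(13,4) = (13 * 12 * 11 * 10) / (1 * 2 * 3 * 4) = 715.

715


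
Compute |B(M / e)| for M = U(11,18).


Contracting e from U(11,18) gives U(10,17).
Bases of U(10,17) = (17 choose 10) = 19448.

19448


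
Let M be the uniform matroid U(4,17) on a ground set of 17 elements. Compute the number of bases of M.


Bases of U(4,17) are all 4-element subsets of the 17-element ground set.
Number of bases = C(17,4).
C(17,4) = (17 * 16 * 15 * 14) / (1 * 2 * 3 * 4) = 2380.

2380


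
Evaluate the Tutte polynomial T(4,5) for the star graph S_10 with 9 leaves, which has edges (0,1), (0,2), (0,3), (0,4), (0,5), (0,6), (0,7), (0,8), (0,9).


A star on 10 vertices is a tree with 9 edges.
T(x,y) = x^(9) for any tree.
T(4,5) = 4^9 = 262144.

262144


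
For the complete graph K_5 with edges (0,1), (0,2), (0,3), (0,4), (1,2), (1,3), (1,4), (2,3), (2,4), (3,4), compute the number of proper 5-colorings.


P(K_5, k) = k(k-1)(k-2)...(k-4).
P(5) = (5) * (4) * (3) * (2) * (1) = 120.

120


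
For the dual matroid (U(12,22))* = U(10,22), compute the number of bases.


The dual of U(r,n) is U(n-r, n) = U(10,22).
Bases of U(10,22) are all (10)-element subsets.
|B(M*)| = (22 choose 10) = 646646.

646646


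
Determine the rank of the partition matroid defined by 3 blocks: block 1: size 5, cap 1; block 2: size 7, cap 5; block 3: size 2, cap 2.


Rank of a partition matroid = sum of min(|Si|, ci) for each block.
= min(5,1) + min(7,5) + min(2,2)
= 1 + 5 + 2
= 8.

8


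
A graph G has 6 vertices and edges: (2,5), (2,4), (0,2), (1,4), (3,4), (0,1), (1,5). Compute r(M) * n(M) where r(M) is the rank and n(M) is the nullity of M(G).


r(M) = |V| - c = 6 - 1 = 5.
nullity = |E| - r(M) = 7 - 5 = 2.
Product = 5 * 2 = 10.

10


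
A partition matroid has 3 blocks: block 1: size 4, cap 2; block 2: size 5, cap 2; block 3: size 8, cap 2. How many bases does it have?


A basis picks exactly ci elements from block i.
Number of bases = product of C(|Si|, ci).
= C(4,2) * C(5,2) * C(8,2)
= 6 * 10 * 28
= 1680.

1680


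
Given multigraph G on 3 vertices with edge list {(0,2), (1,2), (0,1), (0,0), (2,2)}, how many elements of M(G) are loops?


In a graphic matroid, a loop is a self-loop edge (u,u) with rank 0.
Examining all 5 edges for self-loops...
Self-loops found: (0,0), (2,2)
Number of loops = 2.

2


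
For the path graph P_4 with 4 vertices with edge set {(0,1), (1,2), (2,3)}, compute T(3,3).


A path on 4 vertices is a tree with 3 edges.
T(x,y) = x^(3) for any tree.
T(3,3) = 3^3 = 27.

27


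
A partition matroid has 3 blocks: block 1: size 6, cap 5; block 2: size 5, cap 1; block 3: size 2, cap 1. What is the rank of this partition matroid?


Rank of a partition matroid = sum of min(|Si|, ci) for each block.
= min(6,5) + min(5,1) + min(2,1)
= 5 + 1 + 1
= 7.

7


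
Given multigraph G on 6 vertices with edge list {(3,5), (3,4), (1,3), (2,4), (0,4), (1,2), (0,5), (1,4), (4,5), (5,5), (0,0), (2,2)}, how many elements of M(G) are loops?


In a graphic matroid, a loop is a self-loop edge (u,u) with rank 0.
Examining all 12 edges for self-loops...
Self-loops found: (5,5), (0,0), (2,2)
Number of loops = 3.

3


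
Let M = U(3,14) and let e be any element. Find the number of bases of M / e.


Contracting e from U(3,14) gives U(2,13).
Bases of U(2,13) = C(13,2) = (13 * 12) / (1 * 2) = 78.

78


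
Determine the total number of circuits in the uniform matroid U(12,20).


In U(12,20), circuits are the (13)-element subsets.
Any set of 13 elements is dependent, and removing any one element gives
an independent set of size 12, so it is a minimal dependent set.
Number of circuits = C(20,13) = 77520.

77520


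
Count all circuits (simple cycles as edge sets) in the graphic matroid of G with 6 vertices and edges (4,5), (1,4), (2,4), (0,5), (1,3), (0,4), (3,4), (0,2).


A circuit in a graphic matroid = edge set of a simple cycle.
G has 6 vertices and 8 edges.
Enumerating all minimal edge subsets forming cycles...
Total circuits found: 4.

4


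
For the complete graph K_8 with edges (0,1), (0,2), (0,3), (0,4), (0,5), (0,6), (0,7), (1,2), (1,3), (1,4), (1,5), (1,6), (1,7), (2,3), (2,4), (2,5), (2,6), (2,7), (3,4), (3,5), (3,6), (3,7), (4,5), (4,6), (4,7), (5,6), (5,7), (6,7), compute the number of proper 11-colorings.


P(K_8, k) = k(k-1)(k-2)...(k-7).
P(11) = (11) * (10) * (9) * (8) * (7) * (6) * (5) * (4) = 6652800.

6652800


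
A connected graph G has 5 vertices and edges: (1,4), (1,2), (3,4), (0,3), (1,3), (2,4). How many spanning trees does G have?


By Kirchhoff's matrix tree theorem, the number of spanning trees equals
the determinant of any cofactor of the Laplacian matrix L.
G has 5 vertices and 6 edges.
Computing the (4 x 4) cofactor determinant gives 8.

8


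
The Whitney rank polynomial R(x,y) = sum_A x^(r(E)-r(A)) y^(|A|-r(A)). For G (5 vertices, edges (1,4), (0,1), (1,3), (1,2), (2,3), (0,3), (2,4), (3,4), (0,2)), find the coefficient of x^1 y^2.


R(x,y) = sum over A in 2^E of x^(r(E)-r(A)) * y^(|A|-r(A)).
G has 5 vertices, 9 edges. r(E) = 4.
Enumerate all 2^9 = 512 subsets.
Count subsets with r(E)-r(A)=1 and |A|-r(A)=2: 15.

15


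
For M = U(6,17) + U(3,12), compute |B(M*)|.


(M1+M2)* = M1* + M2*.
M1* = U(11,17), bases: C(17,11) = 12376.
M2* = U(9,12), bases: C(12,9) = 220.
|B(M*)| = 12376 * 220 = 2722720.

2722720


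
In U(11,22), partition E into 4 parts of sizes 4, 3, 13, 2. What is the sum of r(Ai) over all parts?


r(Ai) = min(|Ai|, 11) for each part.
Sum = min(4,11) + min(3,11) + min(13,11) + min(2,11)
    = 4 + 3 + 11 + 2
    = 20.

20


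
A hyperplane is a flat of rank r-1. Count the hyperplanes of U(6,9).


Hyperplanes of U(6,9) are flats of rank 5.
In a uniform matroid, these are exactly the (5)-element subsets.
Count = (9 choose 5) = 126.

126


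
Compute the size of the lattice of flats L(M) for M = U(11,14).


Flats of U(11,14): every subset of size < 11 is a flat, plus E itself.
Count = C(14,0) + C(14,1) + C(14,2) + C(14,3) + C(14,4) + C(14,5) + C(14,6) + C(14,7) + C(14,8) + C(14,9) + C(14,10) + 1
     = 1 + 14 + 91 + 364 + 1001 + 2002 + 3003 + 3432 + 3003 + 2002 + 1001 + 1
     = 15915.

15915


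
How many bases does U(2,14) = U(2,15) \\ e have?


Deleting e from U(2,15) gives U(2,14) since n > r.
Bases of U(2,14) = C(14,2) = (14 * 13) / (1 * 2) = 91.

91


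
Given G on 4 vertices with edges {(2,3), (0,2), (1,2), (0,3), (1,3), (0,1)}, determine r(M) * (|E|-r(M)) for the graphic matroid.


r(M) = |V| - c = 4 - 1 = 3.
nullity = |E| - r(M) = 6 - 3 = 3.
Product = 3 * 3 = 9.

9


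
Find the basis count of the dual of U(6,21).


The dual of U(r,n) is U(n-r, n) = U(15,21).
Bases of U(15,21) are all (15)-element subsets.
|B(M*)| = C(21,15) = 54264.

54264


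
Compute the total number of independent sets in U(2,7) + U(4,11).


For a direct sum, |I(M1+M2)| = |I(M1)| * |I(M2)|.
|I(U(2,7))| = sum C(7,k) for k=0..2 = 29.
|I(U(4,11))| = sum C(11,k) for k=0..4 = 562.
Total = 29 * 562 = 16298.

16298


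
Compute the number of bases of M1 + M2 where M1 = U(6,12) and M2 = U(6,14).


Bases of a direct sum M1 + M2: |B| = |B(M1)| * |B(M2)|.
|B(U(6,12))| = C(12,6) = 924.
|B(U(6,14))| = C(14,6) = 3003.
Total bases = 924 * 3003 = 2774772.

2774772


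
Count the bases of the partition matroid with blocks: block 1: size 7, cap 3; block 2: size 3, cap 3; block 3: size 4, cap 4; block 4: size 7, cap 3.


A basis picks exactly ci elements from block i.
Number of bases = product of C(|Si|, ci).
= C(7,3) * C(3,3) * C(4,4) * C(7,3)
= 35 * 1 * 1 * 35
= 1225.

1225


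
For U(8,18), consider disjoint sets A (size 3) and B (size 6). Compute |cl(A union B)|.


|A union B| = 3 + 6 = 9 (disjoint).
In U(8,18), cl(S) = S if |S| < 8, else cl(S) = E.
Since 9 >= 8, cl(A union B) = E.
|cl(A union B)| = 18.

18


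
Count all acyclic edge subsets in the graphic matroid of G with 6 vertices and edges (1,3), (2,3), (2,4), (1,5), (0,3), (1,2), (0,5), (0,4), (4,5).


An independent set in a graphic matroid is an acyclic edge subset.
G has 6 vertices and 9 edges.
Enumerate all 2^9 = 512 subsets, checking for acyclicity.
Total independent sets = 314.

314


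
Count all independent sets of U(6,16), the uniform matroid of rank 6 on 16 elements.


Independent sets of U(6,16) are all subsets of size <= 6.
Count = (16 choose 0) + (16 choose 1) + (16 choose 2) + (16 choose 3) + (16 choose 4) + (16 choose 5) + (16 choose 6)
     = 1 + 16 + 120 + 560 + 1820 + 4368 + 8008
     = 14893.

14893


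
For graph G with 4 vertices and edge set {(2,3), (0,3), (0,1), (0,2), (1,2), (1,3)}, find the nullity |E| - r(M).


Cycle rank (nullity) = |E| - r(M) = |E| - (|V| - c).
|E| = 6, |V| = 4, c = 1.
Nullity = 6 - (4 - 1) = 6 - 3 = 3.

3


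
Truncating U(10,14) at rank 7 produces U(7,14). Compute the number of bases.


Truncating U(10,14) to rank 7 gives U(7,14).
Bases of U(7,14) are all 7-element subsets of 14 elements.
Number of bases = (14 choose 7) = 3432.

3432


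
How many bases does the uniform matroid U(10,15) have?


Bases of U(10,15) are all 10-element subsets of the 15-element ground set.
Number of bases = C(15,10).
(15 choose 10) = 3003.

3003


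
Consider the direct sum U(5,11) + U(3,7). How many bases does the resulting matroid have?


Bases of a direct sum M1 + M2: |B| = |B(M1)| * |B(M2)|.
|B(U(5,11))| = C(11,5) = 462.
|B(U(3,7))| = C(7,3) = 35.
Total bases = 462 * 35 = 16170.

16170


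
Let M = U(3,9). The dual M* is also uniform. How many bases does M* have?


The dual of U(r,n) is U(n-r, n) = U(6,9).
Bases of U(6,9) are all (6)-element subsets.
|B(M*)| = C(9,6) = 9! / (6! * 3!) = 84.

84


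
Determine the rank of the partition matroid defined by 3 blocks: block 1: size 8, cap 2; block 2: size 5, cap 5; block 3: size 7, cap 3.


Rank of a partition matroid = sum of min(|Si|, ci) for each block.
= min(8,2) + min(5,5) + min(7,3)
= 2 + 5 + 3
= 10.

10


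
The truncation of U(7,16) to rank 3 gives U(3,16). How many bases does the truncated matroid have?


Truncating U(7,16) to rank 3 gives U(3,16).
Bases of U(3,16) are all 3-element subsets of 16 elements.
Number of bases = C(16,3) = 16! / (3! * 13!) = 560.

560


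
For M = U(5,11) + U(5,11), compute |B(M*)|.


(M1+M2)* = M1* + M2*.
M1* = U(6,11), bases: C(11,6) = 462.
M2* = U(6,11), bases: C(11,6) = 462.
|B(M*)| = 462 * 462 = 213444.

213444


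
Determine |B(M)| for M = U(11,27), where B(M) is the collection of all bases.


Bases of U(11,27) are all 11-element subsets of the 27-element ground set.
Number of bases = C(27,11).
(27 choose 11) = 13037895.

13037895


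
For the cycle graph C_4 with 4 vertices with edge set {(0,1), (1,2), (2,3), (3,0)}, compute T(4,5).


T(C_4; x,y) = x + x^2 + ... + x^(3) + y.
T(4,5) = 4^1 + 4^2 + 4^3 + 5
= 4 + 16 + 64 + 5
= 89.

89


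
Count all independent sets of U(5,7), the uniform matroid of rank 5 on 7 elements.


Independent sets of U(5,7) are all subsets of size <= 5.
Count = C(7,0) + C(7,1) + C(7,2) + C(7,3) + C(7,4) + C(7,5)
     = 1 + 7 + 21 + 35 + 35 + 21
     = 120.

120


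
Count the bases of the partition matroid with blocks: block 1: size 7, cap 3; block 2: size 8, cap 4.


A basis picks exactly ci elements from block i.
Number of bases = product of C(|Si|, ci).
= C(7,3) * C(8,4)
= 35 * 70
= 2450.

2450


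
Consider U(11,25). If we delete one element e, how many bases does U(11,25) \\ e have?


Deleting e from U(11,25) gives U(11,24) since n > r.
Bases of U(11,24) = C(24,11) = 2496144.

2496144


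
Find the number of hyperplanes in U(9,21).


Hyperplanes of U(9,21) are flats of rank 8.
In a uniform matroid, these are exactly the (8)-element subsets.
Count = C(21,8) = 21! / (8! * 13!) = 203490.

203490


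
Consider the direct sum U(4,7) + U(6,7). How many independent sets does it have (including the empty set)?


For a direct sum, |I(M1+M2)| = |I(M1)| * |I(M2)|.
|I(U(4,7))| = sum C(7,k) for k=0..4 = 99.
|I(U(6,7))| = sum C(7,k) for k=0..6 = 127.
Total = 99 * 127 = 12573.

12573


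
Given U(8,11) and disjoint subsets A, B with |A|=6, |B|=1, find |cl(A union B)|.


|A union B| = 6 + 1 = 7 (disjoint).
In U(8,11), cl(S) = S if |S| < 8, else cl(S) = E.
Since 7 < 8, cl(A union B) = A union B.
|cl(A union B)| = 7.

7


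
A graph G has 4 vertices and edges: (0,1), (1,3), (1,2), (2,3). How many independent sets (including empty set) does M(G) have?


An independent set in a graphic matroid is an acyclic edge subset.
G has 4 vertices and 4 edges.
Enumerate all 2^4 = 16 subsets, checking for acyclicity.
Total independent sets = 14.

14


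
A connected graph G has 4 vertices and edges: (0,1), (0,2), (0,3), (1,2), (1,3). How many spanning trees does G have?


By Kirchhoff's matrix tree theorem, the number of spanning trees equals
the determinant of any cofactor of the Laplacian matrix L.
G has 4 vertices and 5 edges.
Computing the (3 x 3) cofactor determinant gives 8.

8


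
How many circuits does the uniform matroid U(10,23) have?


In U(10,23), circuits are the (11)-element subsets.
Any set of 11 elements is dependent, and removing any one element gives
an independent set of size 10, so it is a minimal dependent set.
Number of circuits = C(23,11) = 23! / (11! * 12!) = 1352078.

1352078


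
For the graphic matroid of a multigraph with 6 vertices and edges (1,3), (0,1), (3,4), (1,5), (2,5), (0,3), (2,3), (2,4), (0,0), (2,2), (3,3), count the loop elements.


In a graphic matroid, a loop is a self-loop edge (u,u) with rank 0.
Examining all 11 edges for self-loops...
Self-loops found: (0,0), (2,2), (3,3)
Number of loops = 3.

3


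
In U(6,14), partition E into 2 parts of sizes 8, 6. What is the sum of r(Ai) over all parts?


r(Ai) = min(|Ai|, 6) for each part.
Sum = min(8,6) + min(6,6)
    = 6 + 6
    = 12.

12


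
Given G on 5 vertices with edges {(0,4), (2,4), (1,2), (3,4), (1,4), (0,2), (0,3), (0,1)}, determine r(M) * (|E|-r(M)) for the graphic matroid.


r(M) = |V| - c = 5 - 1 = 4.
nullity = |E| - r(M) = 8 - 4 = 4.
Product = 4 * 4 = 16.

16


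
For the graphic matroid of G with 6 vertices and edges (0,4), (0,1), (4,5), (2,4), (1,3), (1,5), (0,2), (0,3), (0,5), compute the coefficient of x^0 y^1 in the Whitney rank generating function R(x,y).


R(x,y) = sum over A in 2^E of x^(r(E)-r(A)) * y^(|A|-r(A)).
G has 6 vertices, 9 edges. r(E) = 5.
Enumerate all 2^9 = 512 subsets.
Count subsets with r(E)-r(A)=0 and |A|-r(A)=1: 65.

65


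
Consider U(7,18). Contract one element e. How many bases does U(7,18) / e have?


Contracting e from U(7,18) gives U(6,17).
Bases of U(6,17) = C(17,6) = 12376.

12376


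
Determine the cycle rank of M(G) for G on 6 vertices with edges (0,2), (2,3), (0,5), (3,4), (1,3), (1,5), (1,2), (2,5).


Cycle rank (nullity) = |E| - r(M) = |E| - (|V| - c).
|E| = 8, |V| = 6, c = 1.
Nullity = 8 - (6 - 1) = 8 - 5 = 3.

3


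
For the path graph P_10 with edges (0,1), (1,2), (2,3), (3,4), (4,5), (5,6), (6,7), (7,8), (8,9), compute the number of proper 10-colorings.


P(P_10, k) = k * (k-1)^(9).
P(10) = 10 * 9^9 = 10 * 387420489 = 3874204890.

3874204890


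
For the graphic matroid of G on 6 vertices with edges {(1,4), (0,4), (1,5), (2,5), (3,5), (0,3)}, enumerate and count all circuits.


A circuit in a graphic matroid = edge set of a simple cycle.
G has 6 vertices and 6 edges.
Enumerating all minimal edge subsets forming cycles...
Total circuits found: 1.

1


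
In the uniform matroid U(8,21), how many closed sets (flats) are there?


Flats of U(8,21): every subset of size < 8 is a flat, plus E itself.
Count = C(21,0) + C(21,1) + C(21,2) + C(21,3) + C(21,4) + C(21,5) + C(21,6) + C(21,7) + 1
     = 1 + 21 + 210 + 1330 + 5985 + 20349 + 54264 + 116280 + 1
     = 198441.

198441


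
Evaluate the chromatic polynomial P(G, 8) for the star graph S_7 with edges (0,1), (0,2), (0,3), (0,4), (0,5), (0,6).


P(tree, k) = k * (k-1)^(6) for any tree on 7 vertices.
P(8) = 8 * 7^6 = 8 * 117649 = 941192.

941192


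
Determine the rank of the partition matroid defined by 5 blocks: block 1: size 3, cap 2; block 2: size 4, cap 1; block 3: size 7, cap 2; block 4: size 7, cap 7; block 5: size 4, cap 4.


Rank of a partition matroid = sum of min(|Si|, ci) for each block.
= min(3,2) + min(4,1) + min(7,2) + min(7,7) + min(4,4)
= 2 + 1 + 2 + 7 + 4
= 16.

16


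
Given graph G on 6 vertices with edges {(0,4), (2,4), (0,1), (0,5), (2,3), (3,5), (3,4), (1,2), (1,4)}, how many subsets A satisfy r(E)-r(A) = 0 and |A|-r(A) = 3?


R(x,y) = sum over A in 2^E of x^(r(E)-r(A)) * y^(|A|-r(A)).
G has 6 vertices, 9 edges. r(E) = 5.
Enumerate all 2^9 = 512 subsets.
Count subsets with r(E)-r(A)=0 and |A|-r(A)=3: 9.

9


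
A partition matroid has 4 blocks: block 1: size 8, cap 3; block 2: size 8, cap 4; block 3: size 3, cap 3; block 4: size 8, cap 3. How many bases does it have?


A basis picks exactly ci elements from block i.
Number of bases = product of C(|Si|, ci).
= C(8,3) * C(8,4) * C(3,3) * C(8,3)
= 56 * 70 * 1 * 56
= 219520.

219520


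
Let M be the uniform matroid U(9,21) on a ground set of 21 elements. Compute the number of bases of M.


Bases of U(9,21) are all 9-element subsets of the 21-element ground set.
Number of bases = C(21,9).
C(21,9) = 293930.

293930


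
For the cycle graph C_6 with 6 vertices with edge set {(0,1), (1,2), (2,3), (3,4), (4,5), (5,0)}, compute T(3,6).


T(C_6; x,y) = x + x^2 + ... + x^(5) + y.
T(3,6) = 3^1 + 3^2 + 3^3 + 3^4 + 3^5 + 6
= 3 + 9 + 27 + 81 + 243 + 6
= 369.

369


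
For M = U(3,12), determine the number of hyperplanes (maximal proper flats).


Hyperplanes of U(3,12) are flats of rank 2.
In a uniform matroid, these are exactly the (2)-element subsets.
Count = C(12,2) = 12! / (2! * 10!) = 66.

66


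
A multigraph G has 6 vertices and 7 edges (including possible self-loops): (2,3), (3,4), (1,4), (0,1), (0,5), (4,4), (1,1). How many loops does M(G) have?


In a graphic matroid, a loop is a self-loop edge (u,u) with rank 0.
Examining all 7 edges for self-loops...
Self-loops found: (4,4), (1,1)
Number of loops = 2.

2


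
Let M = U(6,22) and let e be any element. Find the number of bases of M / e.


Contracting e from U(6,22) gives U(5,21).
Bases of U(5,21) = (21 choose 5) = 20349.

20349


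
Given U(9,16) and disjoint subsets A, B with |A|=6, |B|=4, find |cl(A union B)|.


|A union B| = 6 + 4 = 10 (disjoint).
In U(9,16), cl(S) = S if |S| < 9, else cl(S) = E.
Since 10 >= 9, cl(A union B) = E.
|cl(A union B)| = 16.

16


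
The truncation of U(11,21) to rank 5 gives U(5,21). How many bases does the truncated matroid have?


Truncating U(11,21) to rank 5 gives U(5,21).
Bases of U(5,21) are all 5-element subsets of 21 elements.
Number of bases = C(21,5) = 20349.

20349


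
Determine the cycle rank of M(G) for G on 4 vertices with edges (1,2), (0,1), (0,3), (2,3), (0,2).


Cycle rank (nullity) = |E| - r(M) = |E| - (|V| - c).
|E| = 5, |V| = 4, c = 1.
Nullity = 5 - (4 - 1) = 5 - 3 = 2.

2


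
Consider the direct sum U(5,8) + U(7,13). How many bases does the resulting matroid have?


Bases of a direct sum M1 + M2: |B| = |B(M1)| * |B(M2)|.
|B(U(5,8))| = C(8,5) = 56.
|B(U(7,13))| = C(13,7) = 1716.
Total bases = 56 * 1716 = 96096.

96096


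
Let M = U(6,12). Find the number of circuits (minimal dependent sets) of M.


In U(6,12), circuits are the (7)-element subsets.
Any set of 7 elements is dependent, and removing any one element gives
an independent set of size 6, so it is a minimal dependent set.
Number of circuits = C(12,7) = 792.

792


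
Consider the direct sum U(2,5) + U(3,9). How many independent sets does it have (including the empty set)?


For a direct sum, |I(M1+M2)| = |I(M1)| * |I(M2)|.
|I(U(2,5))| = sum C(5,k) for k=0..2 = 16.
|I(U(3,9))| = sum C(9,k) for k=0..3 = 130.
Total = 16 * 130 = 2080.

2080


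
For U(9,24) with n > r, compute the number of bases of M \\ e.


Deleting e from U(9,24) gives U(9,23) since n > r.
Bases of U(9,23) = C(23,9) = 23! / (9! * 14!) = 817190.

817190


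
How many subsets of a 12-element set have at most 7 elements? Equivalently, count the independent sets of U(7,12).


Independent sets of U(7,12) are all subsets of size <= 7.
Count = C(12,0) + C(12,1) + C(12,2) + C(12,3) + C(12,4) + C(12,5) + C(12,6) + C(12,7)
     = 1 + 12 + 66 + 220 + 495 + 792 + 924 + 792
     = 3302.

3302


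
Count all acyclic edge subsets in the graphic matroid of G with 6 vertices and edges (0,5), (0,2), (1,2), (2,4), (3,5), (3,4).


An independent set in a graphic matroid is an acyclic edge subset.
G has 6 vertices and 6 edges.
Enumerate all 2^6 = 64 subsets, checking for acyclicity.
Total independent sets = 62.

62


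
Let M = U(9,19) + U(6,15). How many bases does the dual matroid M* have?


(M1+M2)* = M1* + M2*.
M1* = U(10,19), bases: C(19,10) = 92378.
M2* = U(9,15), bases: C(15,9) = 5005.
|B(M*)| = 92378 * 5005 = 462351890.

462351890


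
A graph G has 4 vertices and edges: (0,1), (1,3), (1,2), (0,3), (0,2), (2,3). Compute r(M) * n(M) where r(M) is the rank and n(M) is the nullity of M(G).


r(M) = |V| - c = 4 - 1 = 3.
nullity = |E| - r(M) = 6 - 3 = 3.
Product = 3 * 3 = 9.

9


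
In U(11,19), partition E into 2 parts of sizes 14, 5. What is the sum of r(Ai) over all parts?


r(Ai) = min(|Ai|, 11) for each part.
Sum = min(14,11) + min(5,11)
    = 11 + 5
    = 16.

16


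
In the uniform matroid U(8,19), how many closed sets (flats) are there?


Flats of U(8,19): every subset of size < 8 is a flat, plus E itself.
Count = C(19,0) + C(19,1) + C(19,2) + C(19,3) + C(19,4) + C(19,5) + C(19,6) + C(19,7) + 1
     = 1 + 19 + 171 + 969 + 3876 + 11628 + 27132 + 50388 + 1
     = 94185.

94185


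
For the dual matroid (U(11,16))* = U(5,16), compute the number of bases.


The dual of U(r,n) is U(n-r, n) = U(5,16).
Bases of U(5,16) are all (5)-element subsets.
|B(M*)| = C(16,5) = 4368.

4368


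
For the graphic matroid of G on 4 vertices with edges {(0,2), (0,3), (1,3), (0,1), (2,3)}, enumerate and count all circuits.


A circuit in a graphic matroid = edge set of a simple cycle.
G has 4 vertices and 5 edges.
Enumerating all minimal edge subsets forming cycles...
Total circuits found: 3.

3


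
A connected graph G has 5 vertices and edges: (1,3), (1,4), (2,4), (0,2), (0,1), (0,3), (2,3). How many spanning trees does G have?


By Kirchhoff's matrix tree theorem, the number of spanning trees equals
the determinant of any cofactor of the Laplacian matrix L.
G has 5 vertices and 7 edges.
Computing the (4 x 4) cofactor determinant gives 24.

24


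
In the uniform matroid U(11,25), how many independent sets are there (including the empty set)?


Independent sets of U(11,25) are all subsets of size <= 11.
Count = (25 choose 0) + (25 choose 1) + (25 choose 2) + (25 choose 3) + (25 choose 4) + (25 choose 5) + (25 choose 6) + (25 choose 7) + (25 choose 8) + (25 choose 9) + (25 choose 10) + (25 choose 11)
     = 1 + 25 + 300 + 2300 + 12650 + 53130 + 177100 + 480700 + 1081575 + 2042975 + 3268760 + 4457400
     = 11576916.

11576916


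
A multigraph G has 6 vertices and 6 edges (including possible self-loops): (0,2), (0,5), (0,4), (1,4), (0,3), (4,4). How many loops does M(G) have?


In a graphic matroid, a loop is a self-loop edge (u,u) with rank 0.
Examining all 6 edges for self-loops...
Self-loops found: (4,4)
Number of loops = 1.

1


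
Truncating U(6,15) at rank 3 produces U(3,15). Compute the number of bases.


Truncating U(6,15) to rank 3 gives U(3,15).
Bases of U(3,15) are all 3-element subsets of 15 elements.
Number of bases = (15 choose 3) = 455.

455


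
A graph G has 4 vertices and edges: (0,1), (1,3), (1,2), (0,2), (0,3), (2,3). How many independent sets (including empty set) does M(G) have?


An independent set in a graphic matroid is an acyclic edge subset.
G has 4 vertices and 6 edges.
Enumerate all 2^6 = 64 subsets, checking for acyclicity.
Total independent sets = 38.

38


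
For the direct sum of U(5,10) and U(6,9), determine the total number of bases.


Bases of a direct sum M1 + M2: |B| = |B(M1)| * |B(M2)|.
|B(U(5,10))| = C(10,5) = 252.
|B(U(6,9))| = C(9,6) = 84.
Total bases = 252 * 84 = 21168.

21168


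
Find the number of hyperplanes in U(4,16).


Hyperplanes of U(4,16) are flats of rank 3.
In a uniform matroid, these are exactly the (3)-element subsets.
Count = C(16,3) = 16! / (3! * 13!) = 560.

560


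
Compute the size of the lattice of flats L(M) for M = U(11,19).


Flats of U(11,19): every subset of size < 11 is a flat, plus E itself.
Count = C(19,0) + C(19,1) + C(19,2) + C(19,3) + C(19,4) + C(19,5) + C(19,6) + C(19,7) + C(19,8) + C(19,9) + C(19,10) + 1
     = 1 + 19 + 171 + 969 + 3876 + 11628 + 27132 + 50388 + 75582 + 92378 + 92378 + 1
     = 354523.

354523


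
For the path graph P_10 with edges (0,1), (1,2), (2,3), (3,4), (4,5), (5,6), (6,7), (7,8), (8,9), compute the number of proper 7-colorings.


P(P_10, k) = k * (k-1)^(9).
P(7) = 7 * 6^9 = 7 * 10077696 = 70543872.

70543872


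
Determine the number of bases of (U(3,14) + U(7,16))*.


(M1+M2)* = M1* + M2*.
M1* = U(11,14), bases: C(14,11) = 364.
M2* = U(9,16), bases: C(16,9) = 11440.
|B(M*)| = 364 * 11440 = 4164160.

4164160


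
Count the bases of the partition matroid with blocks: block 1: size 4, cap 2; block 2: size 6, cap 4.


A basis picks exactly ci elements from block i.
Number of bases = product of C(|Si|, ci).
= C(4,2) * C(6,4)
= 6 * 15
= 90.

90
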